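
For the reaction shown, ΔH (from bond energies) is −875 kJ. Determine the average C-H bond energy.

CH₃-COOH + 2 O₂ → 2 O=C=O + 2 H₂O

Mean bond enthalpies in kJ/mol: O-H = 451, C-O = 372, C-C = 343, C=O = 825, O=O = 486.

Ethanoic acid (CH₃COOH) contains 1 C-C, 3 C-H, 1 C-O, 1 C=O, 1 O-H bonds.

Let D be the C-H bond energy.
Σ(broken) = 1×343 + 3×D + 1×372 + 1×825 + 1×451 + 2×486 = 2963 + 3D
Σ(formed) = 4×825 + 4×451 = 5104
ΔH = Σ(broken) − Σ(formed) = (2963 + 3D) − (5104) = −2141 + 3D
Setting this equal to −875 kJ gives 3D = 1266, so D = 422 kJ/mol.

D(C-H) ≈ 422 kJ/mol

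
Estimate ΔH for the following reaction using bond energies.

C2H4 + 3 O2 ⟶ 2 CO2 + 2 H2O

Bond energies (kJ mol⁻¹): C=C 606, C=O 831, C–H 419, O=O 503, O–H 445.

Bonds broken (reactants):
  C–H: 4 × 419 = 1676
  C=C: 1 × 606 = 606
  O=O: 3 × 503 = 1509
  Σ(broken) = 3791 kJ
Bonds formed (products):
  C=O: 4 × 831 = 3324
  O–H: 4 × 445 = 1780
  Σ(formed) = 5104 kJ
ΔH = Σ(broken) − Σ(formed) = 3791 − 5104 = −1313 kJ

ΔH ≈ −1313 kJ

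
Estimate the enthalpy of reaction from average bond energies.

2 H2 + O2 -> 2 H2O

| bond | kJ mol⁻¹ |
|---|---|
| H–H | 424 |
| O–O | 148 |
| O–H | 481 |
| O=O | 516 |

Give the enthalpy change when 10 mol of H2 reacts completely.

ΔH = −2800 kJ

Bonds broken (reactants):
  H–H: 2 × 424 = 848
  O=O: 1 × 516 = 516
  Σ(broken) = 1364 kJ
Bonds formed (products):
  O–H: 4 × 481 = 1924
  Σ(formed) = 1924 kJ
ΔH = Σ(broken) − Σ(formed) = 1364 − 1924 = −560 kJ
For 5× the reaction as written: 5 × (−560) = −2800 kJ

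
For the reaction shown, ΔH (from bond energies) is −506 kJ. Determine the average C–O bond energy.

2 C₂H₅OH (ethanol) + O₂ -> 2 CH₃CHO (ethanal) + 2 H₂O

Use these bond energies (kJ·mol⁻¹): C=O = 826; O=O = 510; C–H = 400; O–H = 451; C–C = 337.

Let D be the C–O bond energy.
Σ(broken) = 2×337 + 10×400 + 2×D + 2×451 + 1×510 = 6086 + 2D
Σ(formed) = 2×337 + 8×400 + 2×826 + 4×451 = 7330
ΔH = Σ(broken) − Σ(formed) = (6086 + 2D) − (7330) = −1244 + 2D
Setting this equal to −506 kJ gives 2D = 738, so D = 369 kJ/mol.

D(C–O) ≈ 369 kJ/mol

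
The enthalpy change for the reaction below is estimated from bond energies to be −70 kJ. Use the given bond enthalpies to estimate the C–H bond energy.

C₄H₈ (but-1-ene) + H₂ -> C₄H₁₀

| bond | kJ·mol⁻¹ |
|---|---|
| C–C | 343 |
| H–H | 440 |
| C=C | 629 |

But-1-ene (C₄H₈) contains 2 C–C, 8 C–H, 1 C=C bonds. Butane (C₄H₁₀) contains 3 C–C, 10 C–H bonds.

D(C–H) ≈ 398 kJ/mol

Let D be the C–H bond energy.
Σ(broken) = 2×343 + 8×D + 1×629 + 1×440 = 1755 + 8D
Σ(formed) = 3×343 + 10×D = 1029 + 10D
ΔH = Σ(broken) − Σ(formed) = (1755 + 8D) − (1029 + 10D) = +726 − 2D
Setting this equal to −70 kJ gives 2D = 796, so D = 398 kJ/mol.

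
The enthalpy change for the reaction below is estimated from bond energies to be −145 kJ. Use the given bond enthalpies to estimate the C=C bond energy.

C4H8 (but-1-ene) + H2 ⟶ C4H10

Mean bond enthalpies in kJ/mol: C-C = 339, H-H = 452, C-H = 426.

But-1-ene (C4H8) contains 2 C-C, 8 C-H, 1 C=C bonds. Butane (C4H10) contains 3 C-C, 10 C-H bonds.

Let D be the C=C bond energy.
Σ(broken) = 2×339 + 8×426 + 1×D + 1×452 = 4538 + D
Σ(formed) = 3×339 + 10×426 = 5277
ΔH = Σ(broken) − Σ(formed) = (4538 + D) − (5277) = −739 + D
Setting this equal to −145 kJ gives D = 594 kJ/mol.

D(C=C) ≈ 594 kJ/mol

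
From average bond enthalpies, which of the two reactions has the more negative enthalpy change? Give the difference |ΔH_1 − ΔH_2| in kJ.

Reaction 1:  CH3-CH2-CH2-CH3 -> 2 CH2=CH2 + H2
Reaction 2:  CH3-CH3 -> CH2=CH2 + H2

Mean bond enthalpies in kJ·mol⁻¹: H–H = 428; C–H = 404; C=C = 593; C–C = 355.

Reaction 1:
  Bonds broken (reactants):
    C–C: 3 × 355 = 1065
    C–H: 10 × 404 = 4040
    Σ(broken) = 5105 kJ
  Bonds formed (products):
    C–H: 8 × 404 = 3232
    C=C: 2 × 593 = 1186
    H–H: 1 × 428 = 428
    Σ(formed) = 4846 kJ
  ΔH_1 = 5105 − 4846 = +259 kJ
Reaction 2:
  Bonds broken (reactants):
    C–C: 1 × 355 = 355
    C–H: 6 × 404 = 2424
    Σ(broken) = 2779 kJ
  Bonds formed (products):
    C–H: 4 × 404 = 1616
    C=C: 1 × 593 = 593
    H–H: 1 × 428 = 428
    Σ(formed) = 2637 kJ
  ΔH_2 = 2779 − 2637 = +142 kJ
ΔH_1 − ΔH_2 = +117 kJ, so reaction 2 has the more negative ΔH; |ΔH_1 − ΔH_2| = 117 kJ.

Reaction 2, by 117 kJ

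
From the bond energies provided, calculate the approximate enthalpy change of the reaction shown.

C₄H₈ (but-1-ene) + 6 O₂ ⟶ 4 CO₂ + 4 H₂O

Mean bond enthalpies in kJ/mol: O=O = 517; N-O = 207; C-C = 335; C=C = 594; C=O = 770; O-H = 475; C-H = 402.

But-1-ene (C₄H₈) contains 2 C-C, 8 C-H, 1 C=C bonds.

Bonds broken (reactants):
  C-C: 2 × 335 = 670
  C-H: 8 × 402 = 3216
  C=C: 1 × 594 = 594
  O=O: 6 × 517 = 3102
  Σ(broken) = 7582 kJ
Bonds formed (products):
  C=O: 8 × 770 = 6160
  O-H: 8 × 475 = 3800
  Σ(formed) = 9960 kJ
ΔH = Σ(broken) − Σ(formed) = 7582 − 9960 = −2378 kJ

ΔH ≈ −2378 kJ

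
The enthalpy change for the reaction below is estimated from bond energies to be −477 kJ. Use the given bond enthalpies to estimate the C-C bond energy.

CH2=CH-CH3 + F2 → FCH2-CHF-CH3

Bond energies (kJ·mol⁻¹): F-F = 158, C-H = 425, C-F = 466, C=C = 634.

D(C-C) ≈ 337 kJ/mol

Let D be the C-C bond energy.
Σ(broken) = 1×D + 6×425 + 1×634 + 1×158 = 3342 + D
Σ(formed) = 2×D + 2×466 + 6×425 = 3482 + 2D
ΔH = Σ(broken) − Σ(formed) = (3342 + D) − (3482 + 2D) = −140 − D
Setting this equal to −477 kJ gives D = 337 kJ/mol.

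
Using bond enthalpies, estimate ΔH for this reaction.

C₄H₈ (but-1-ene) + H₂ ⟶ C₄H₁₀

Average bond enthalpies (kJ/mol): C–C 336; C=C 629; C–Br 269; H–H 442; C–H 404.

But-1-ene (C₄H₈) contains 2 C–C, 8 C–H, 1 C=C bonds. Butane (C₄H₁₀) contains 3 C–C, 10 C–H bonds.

ΔH ≈ −73 kJ

Bonds broken (reactants):
  C–C: 2 × 336 = 672
  C–H: 8 × 404 = 3232
  C=C: 1 × 629 = 629
  H–H: 1 × 442 = 442
  Σ(broken) = 4975 kJ
Bonds formed (products):
  C–C: 3 × 336 = 1008
  C–H: 10 × 404 = 4040
  Σ(formed) = 5048 kJ
ΔH = Σ(broken) − Σ(formed) = 4975 − 5048 = −73 kJ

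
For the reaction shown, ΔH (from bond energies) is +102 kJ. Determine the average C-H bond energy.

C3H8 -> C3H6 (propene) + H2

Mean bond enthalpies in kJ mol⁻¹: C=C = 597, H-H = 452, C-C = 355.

D(C-H) ≈ 398 kJ/mol

Let D be the C-H bond energy.
Σ(broken) = 2×355 + 8×D = 710 + 8D
Σ(formed) = 1×355 + 6×D + 1×597 + 1×452 = 1404 + 6D
ΔH = Σ(broken) − Σ(formed) = (710 + 8D) − (1404 + 6D) = −694 + 2D
Setting this equal to +102 kJ gives 2D = 796, so D = 398 kJ/mol.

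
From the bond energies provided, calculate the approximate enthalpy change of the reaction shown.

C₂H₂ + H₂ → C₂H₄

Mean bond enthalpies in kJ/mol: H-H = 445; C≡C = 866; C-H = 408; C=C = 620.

Bonds broken (reactants):
  C≡C: 1 × 866 = 866
  C-H: 2 × 408 = 816
  H-H: 1 × 445 = 445
  Σ(broken) = 2127 kJ
Bonds formed (products):
  C-H: 4 × 408 = 1632
  C=C: 1 × 620 = 620
  Σ(formed) = 2252 kJ
ΔH = Σ(broken) − Σ(formed) = 2127 − 2252 = −125 kJ

ΔH ≈ −125 kJ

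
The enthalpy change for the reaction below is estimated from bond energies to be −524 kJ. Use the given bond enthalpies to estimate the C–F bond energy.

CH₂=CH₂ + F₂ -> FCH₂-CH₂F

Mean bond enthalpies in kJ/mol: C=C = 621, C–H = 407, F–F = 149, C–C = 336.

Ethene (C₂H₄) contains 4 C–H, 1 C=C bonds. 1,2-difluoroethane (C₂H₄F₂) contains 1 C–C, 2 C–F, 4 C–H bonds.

Let D be the C–F bond energy.
Σ(broken) = 4×407 + 1×621 + 1×149 = 2398
Σ(formed) = 1×336 + 2×D + 4×407 = 1964 + 2D
ΔH = Σ(broken) − Σ(formed) = (2398) − (1964 + 2D) = +434 − 2D
Setting this equal to −524 kJ gives 2D = 958, so D = 479 kJ/mol.

D(C–F) ≈ 479 kJ/mol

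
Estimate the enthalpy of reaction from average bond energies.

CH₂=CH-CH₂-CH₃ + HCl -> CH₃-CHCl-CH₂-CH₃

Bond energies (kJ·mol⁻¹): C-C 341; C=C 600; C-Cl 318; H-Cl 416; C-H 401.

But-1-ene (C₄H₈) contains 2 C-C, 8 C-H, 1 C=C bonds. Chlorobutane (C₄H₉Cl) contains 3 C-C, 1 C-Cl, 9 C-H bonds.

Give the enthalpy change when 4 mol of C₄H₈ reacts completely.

Bonds broken (reactants):
  C-C: 2 × 341 = 682
  C-H: 8 × 401 = 3208
  C=C: 1 × 600 = 600
  H-Cl: 1 × 416 = 416
  Σ(broken) = 4906 kJ
Bonds formed (products):
  C-C: 3 × 341 = 1023
  C-Cl: 1 × 318 = 318
  C-H: 9 × 401 = 3609
  Σ(formed) = 4950 kJ
ΔH = Σ(broken) − Σ(formed) = 4906 − 4950 = −44 kJ
For 4× the reaction as written: 4 × (−44) = −176 kJ

ΔH = −176 kJ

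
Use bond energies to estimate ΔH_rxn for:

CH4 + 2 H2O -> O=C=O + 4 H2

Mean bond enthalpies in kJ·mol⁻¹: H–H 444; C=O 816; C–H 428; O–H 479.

ΔH ≈ +220 kJ

Bonds broken (reactants):
  C–H: 4 × 428 = 1712
  O–H: 4 × 479 = 1916
  Σ(broken) = 3628 kJ
Bonds formed (products):
  C=O: 2 × 816 = 1632
  H–H: 4 × 444 = 1776
  Σ(formed) = 3408 kJ
ΔH = Σ(broken) − Σ(formed) = 3628 − 3408 = +220 kJ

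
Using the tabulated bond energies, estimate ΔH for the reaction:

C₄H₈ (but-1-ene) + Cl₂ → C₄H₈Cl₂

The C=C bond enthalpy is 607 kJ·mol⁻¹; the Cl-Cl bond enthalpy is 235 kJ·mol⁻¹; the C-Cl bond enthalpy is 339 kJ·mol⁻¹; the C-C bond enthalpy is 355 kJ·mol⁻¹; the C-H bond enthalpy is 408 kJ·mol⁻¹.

Bonds broken (reactants):
  C-C: 2 × 355 = 710
  C-H: 8 × 408 = 3264
  C=C: 1 × 607 = 607
  Cl-Cl: 1 × 235 = 235
  Σ(broken) = 4816 kJ
Bonds formed (products):
  C-C: 3 × 355 = 1065
  C-Cl: 2 × 339 = 678
  C-H: 8 × 408 = 3264
  Σ(formed) = 5007 kJ
ΔH = Σ(broken) − Σ(formed) = 4816 − 5007 = −191 kJ

ΔH ≈ −191 kJ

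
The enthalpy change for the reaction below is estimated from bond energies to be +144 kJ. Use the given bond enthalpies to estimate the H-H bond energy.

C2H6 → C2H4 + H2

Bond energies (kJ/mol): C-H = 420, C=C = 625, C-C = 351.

Let D be the H-H bond energy.
Σ(broken) = 1×351 + 6×420 = 2871
Σ(formed) = 4×420 + 1×625 + 1×D = 2305 + D
ΔH = Σ(broken) − Σ(formed) = (2871) − (2305 + D) = +566 − D
Setting this equal to +144 kJ gives D = 422 kJ/mol.

D(H-H) ≈ 422 kJ/mol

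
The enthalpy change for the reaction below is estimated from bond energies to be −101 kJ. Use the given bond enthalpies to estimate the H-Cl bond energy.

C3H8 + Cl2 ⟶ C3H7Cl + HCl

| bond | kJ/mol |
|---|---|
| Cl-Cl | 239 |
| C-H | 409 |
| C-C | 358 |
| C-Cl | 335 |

D(H-Cl) ≈ 414 kJ/mol

Let D be the H-Cl bond energy.
Σ(broken) = 2×358 + 8×409 + 1×239 = 4227
Σ(formed) = 2×358 + 1×335 + 7×409 + 1×D = 3914 + D
ΔH = Σ(broken) − Σ(formed) = (4227) − (3914 + D) = +313 − D
Setting this equal to −101 kJ gives D = 414 kJ/mol.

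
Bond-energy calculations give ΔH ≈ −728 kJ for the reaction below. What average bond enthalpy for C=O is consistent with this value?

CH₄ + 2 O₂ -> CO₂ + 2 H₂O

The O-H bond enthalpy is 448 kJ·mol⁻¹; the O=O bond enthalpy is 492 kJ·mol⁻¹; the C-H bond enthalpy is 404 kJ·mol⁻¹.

Let D be the C=O bond energy.
Σ(broken) = 4×404 + 2×492 = 2600
Σ(formed) = 2×D + 4×448 = 1792 + 2D
ΔH = Σ(broken) − Σ(formed) = (2600) − (1792 + 2D) = +808 − 2D
Setting this equal to −728 kJ gives 2D = 1536, so D = 768 kJ/mol.

D(C=O) ≈ 768 kJ/mol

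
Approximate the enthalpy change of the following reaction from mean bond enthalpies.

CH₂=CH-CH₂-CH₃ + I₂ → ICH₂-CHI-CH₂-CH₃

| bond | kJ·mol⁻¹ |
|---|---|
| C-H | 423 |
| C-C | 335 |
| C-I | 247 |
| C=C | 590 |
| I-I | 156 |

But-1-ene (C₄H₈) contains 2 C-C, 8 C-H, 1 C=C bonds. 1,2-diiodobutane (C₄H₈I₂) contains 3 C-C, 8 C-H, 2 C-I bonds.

ΔH ≈ −83 kJ

Bonds broken (reactants):
  C-C: 2 × 335 = 670
  C-H: 8 × 423 = 3384
  C=C: 1 × 590 = 590
  I-I: 1 × 156 = 156
  Σ(broken) = 4800 kJ
Bonds formed (products):
  C-C: 3 × 335 = 1005
  C-H: 8 × 423 = 3384
  C-I: 2 × 247 = 494
  Σ(formed) = 4883 kJ
ΔH = Σ(broken) − Σ(formed) = 4800 − 4883 = −83 kJ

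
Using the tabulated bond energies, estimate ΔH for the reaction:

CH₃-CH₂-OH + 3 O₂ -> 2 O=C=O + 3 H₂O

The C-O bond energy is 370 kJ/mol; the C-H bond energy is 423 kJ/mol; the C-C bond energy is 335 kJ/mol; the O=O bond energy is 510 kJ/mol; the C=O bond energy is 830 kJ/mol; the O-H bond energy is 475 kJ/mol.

Bonds broken (reactants):
  C-C: 1 × 335 = 335
  C-H: 5 × 423 = 2115
  C-O: 1 × 370 = 370
  O-H: 1 × 475 = 475
  O=O: 3 × 510 = 1530
  Σ(broken) = 4825 kJ
Bonds formed (products):
  C=O: 4 × 830 = 3320
  O-H: 6 × 475 = 2850
  Σ(formed) = 6170 kJ
ΔH = Σ(broken) − Σ(formed) = 4825 − 6170 = −1345 kJ

ΔH ≈ −1345 kJ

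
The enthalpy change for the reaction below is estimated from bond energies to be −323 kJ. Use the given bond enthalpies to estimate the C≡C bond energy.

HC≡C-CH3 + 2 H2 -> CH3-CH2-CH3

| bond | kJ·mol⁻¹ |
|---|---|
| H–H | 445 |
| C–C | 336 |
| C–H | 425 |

Let D be the C≡C bond energy.
Σ(broken) = 1×D + 1×336 + 4×425 + 2×445 = 2926 + D
Σ(formed) = 2×336 + 8×425 = 4072
ΔH = Σ(broken) − Σ(formed) = (2926 + D) − (4072) = −1146 + D
Setting this equal to −323 kJ gives D = 823 kJ/mol.

D(C≡C) ≈ 823 kJ/mol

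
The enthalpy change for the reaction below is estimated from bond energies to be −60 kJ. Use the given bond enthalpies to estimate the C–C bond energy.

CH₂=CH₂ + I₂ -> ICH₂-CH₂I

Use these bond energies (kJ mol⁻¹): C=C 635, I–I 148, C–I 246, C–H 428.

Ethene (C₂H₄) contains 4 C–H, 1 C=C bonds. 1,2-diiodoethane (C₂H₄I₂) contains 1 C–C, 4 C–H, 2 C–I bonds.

D(C–C) ≈ 351 kJ/mol

Let D be the C–C bond energy.
Σ(broken) = 4×428 + 1×635 + 1×148 = 2495
Σ(formed) = 1×D + 4×428 + 2×246 = 2204 + D
ΔH = Σ(broken) − Σ(formed) = (2495) − (2204 + D) = +291 − D
Setting this equal to −60 kJ gives D = 351 kJ/mol.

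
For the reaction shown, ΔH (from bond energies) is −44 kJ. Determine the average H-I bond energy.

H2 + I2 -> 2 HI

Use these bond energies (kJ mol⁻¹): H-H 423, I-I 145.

D(H-I) ≈ 306 kJ/mol

Let D be the H-I bond energy.
Σ(broken) = 1×423 + 1×145 = 568
Σ(formed) = 2×D = 2D
ΔH = Σ(broken) − Σ(formed) = (568) − (2D) = +568 − 2D
Setting this equal to −44 kJ gives 2D = 612, so D = 306 kJ/mol.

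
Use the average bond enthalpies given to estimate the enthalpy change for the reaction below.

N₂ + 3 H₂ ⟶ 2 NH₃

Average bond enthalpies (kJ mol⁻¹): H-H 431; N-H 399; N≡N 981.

ΔH ≈ −120 kJ

Bonds broken (reactants):
  H-H: 3 × 431 = 1293
  N≡N: 1 × 981 = 981
  Σ(broken) = 2274 kJ
Bonds formed (products):
  N-H: 6 × 399 = 2394
  Σ(formed) = 2394 kJ
ΔH = Σ(broken) − Σ(formed) = 2274 − 2394 = −120 kJ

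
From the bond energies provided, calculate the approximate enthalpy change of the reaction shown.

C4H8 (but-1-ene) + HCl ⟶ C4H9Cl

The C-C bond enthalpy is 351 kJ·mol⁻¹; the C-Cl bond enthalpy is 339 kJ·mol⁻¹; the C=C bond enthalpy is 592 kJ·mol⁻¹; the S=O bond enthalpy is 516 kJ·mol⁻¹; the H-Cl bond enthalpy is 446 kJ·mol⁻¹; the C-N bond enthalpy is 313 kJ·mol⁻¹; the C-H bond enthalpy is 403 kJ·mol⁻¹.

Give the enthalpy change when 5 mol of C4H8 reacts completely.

ΔH = −275 kJ

Bonds broken (reactants):
  C-C: 2 × 351 = 702
  C-H: 8 × 403 = 3224
  C=C: 1 × 592 = 592
  H-Cl: 1 × 446 = 446
  Σ(broken) = 4964 kJ
Bonds formed (products):
  C-C: 3 × 351 = 1053
  C-Cl: 1 × 339 = 339
  C-H: 9 × 403 = 3627
  Σ(formed) = 5019 kJ
ΔH = Σ(broken) − Σ(formed) = 4964 − 5019 = −55 kJ
For 5× the reaction as written: 5 × (−55) = −275 kJ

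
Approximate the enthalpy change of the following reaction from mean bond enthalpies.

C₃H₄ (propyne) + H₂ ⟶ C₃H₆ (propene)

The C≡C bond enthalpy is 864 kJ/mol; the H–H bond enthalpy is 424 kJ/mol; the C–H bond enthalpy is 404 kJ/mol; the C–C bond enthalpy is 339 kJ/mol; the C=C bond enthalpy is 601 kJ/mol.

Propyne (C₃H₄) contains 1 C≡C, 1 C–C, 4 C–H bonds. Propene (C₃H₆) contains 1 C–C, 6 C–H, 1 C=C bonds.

ΔH ≈ −121 kJ

Bonds broken (reactants):
  C≡C: 1 × 864 = 864
  C–C: 1 × 339 = 339
  C–H: 4 × 404 = 1616
  H–H: 1 × 424 = 424
  Σ(broken) = 3243 kJ
Bonds formed (products):
  C–C: 1 × 339 = 339
  C–H: 6 × 404 = 2424
  C=C: 1 × 601 = 601
  Σ(formed) = 3364 kJ
ΔH = Σ(broken) − Σ(formed) = 3243 − 3364 = −121 kJ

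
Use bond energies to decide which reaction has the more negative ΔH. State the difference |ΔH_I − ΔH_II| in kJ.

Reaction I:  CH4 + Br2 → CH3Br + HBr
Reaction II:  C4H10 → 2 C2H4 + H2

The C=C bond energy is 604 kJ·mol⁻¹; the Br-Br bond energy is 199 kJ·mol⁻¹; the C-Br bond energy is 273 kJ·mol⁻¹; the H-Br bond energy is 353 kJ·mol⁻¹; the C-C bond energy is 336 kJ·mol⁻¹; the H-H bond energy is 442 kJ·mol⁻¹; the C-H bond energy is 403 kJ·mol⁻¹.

Reaction I:
  Bonds broken (reactants):
    Br-Br: 1 × 199 = 199
    C-H: 4 × 403 = 1612
    Σ(broken) = 1811 kJ
  Bonds formed (products):
    C-Br: 1 × 273 = 273
    C-H: 3 × 403 = 1209
    H-Br: 1 × 353 = 353
    Σ(formed) = 1835 kJ
  ΔH_I = 1811 − 1835 = −24 kJ
Reaction II:
  Bonds broken (reactants):
    C-C: 3 × 336 = 1008
    C-H: 10 × 403 = 4030
    Σ(broken) = 5038 kJ
  Bonds formed (products):
    C-H: 8 × 403 = 3224
    C=C: 2 × 604 = 1208
    H-H: 1 × 442 = 442
    Σ(formed) = 4874 kJ
  ΔH_II = 5038 − 4874 = +164 kJ
ΔH_I − ΔH_II = −188 kJ, so reaction I has the more negative ΔH; |ΔH_I − ΔH_II| = 188 kJ.

Reaction I, by 188 kJ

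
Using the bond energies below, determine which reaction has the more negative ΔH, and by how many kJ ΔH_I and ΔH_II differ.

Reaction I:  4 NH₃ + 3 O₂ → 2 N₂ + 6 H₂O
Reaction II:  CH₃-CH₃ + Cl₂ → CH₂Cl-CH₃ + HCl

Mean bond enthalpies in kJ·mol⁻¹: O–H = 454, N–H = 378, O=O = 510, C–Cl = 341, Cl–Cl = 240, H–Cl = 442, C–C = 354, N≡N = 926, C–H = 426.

Reaction I:
  Bonds broken (reactants):
    N–H: 12 × 378 = 4536
    O=O: 3 × 510 = 1530
    Σ(broken) = 6066 kJ
  Bonds formed (products):
    N≡N: 2 × 926 = 1852
    O–H: 12 × 454 = 5448
    Σ(formed) = 7300 kJ
  ΔH_I = 6066 − 7300 = −1234 kJ
Reaction II:
  Bonds broken (reactants):
    C–C: 1 × 354 = 354
    C–H: 6 × 426 = 2556
    Cl–Cl: 1 × 240 = 240
    Σ(broken) = 3150 kJ
  Bonds formed (products):
    C–C: 1 × 354 = 354
    C–Cl: 1 × 341 = 341
    C–H: 5 × 426 = 2130
    H–Cl: 1 × 442 = 442
    Σ(formed) = 3267 kJ
  ΔH_II = 3150 − 3267 = −117 kJ
ΔH_I − ΔH_II = −1117 kJ, so reaction I has the more negative ΔH; |ΔH_I − ΔH_II| = 1117 kJ.

Reaction I, by 1117 kJ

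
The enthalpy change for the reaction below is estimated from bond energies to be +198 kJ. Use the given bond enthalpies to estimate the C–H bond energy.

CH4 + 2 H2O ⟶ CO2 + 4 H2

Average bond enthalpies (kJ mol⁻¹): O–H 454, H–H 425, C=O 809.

D(C–H) ≈ 425 kJ/mol

Let D be the C–H bond energy.
Σ(broken) = 4×D + 4×454 = 1816 + 4D
Σ(formed) = 2×809 + 4×425 = 3318
ΔH = Σ(broken) − Σ(formed) = (1816 + 4D) − (3318) = −1502 + 4D
Setting this equal to +198 kJ gives 4D = 1700, so D = 425 kJ/mol.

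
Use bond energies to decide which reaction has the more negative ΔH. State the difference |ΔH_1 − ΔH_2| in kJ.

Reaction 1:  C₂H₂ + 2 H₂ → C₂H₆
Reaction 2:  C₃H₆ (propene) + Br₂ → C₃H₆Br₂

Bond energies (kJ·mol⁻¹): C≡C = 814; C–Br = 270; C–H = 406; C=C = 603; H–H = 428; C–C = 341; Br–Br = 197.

Reaction 1:
  Bonds broken (reactants):
    C≡C: 1 × 814 = 814
    C–H: 2 × 406 = 812
    H–H: 2 × 428 = 856
    Σ(broken) = 2482 kJ
  Bonds formed (products):
    C–C: 1 × 341 = 341
    C–H: 6 × 406 = 2436
    Σ(formed) = 2777 kJ
  ΔH_1 = 2482 − 2777 = −295 kJ
Reaction 2:
  Bonds broken (reactants):
    Br–Br: 1 × 197 = 197
    C–C: 1 × 341 = 341
    C–H: 6 × 406 = 2436
    C=C: 1 × 603 = 603
    Σ(broken) = 3577 kJ
  Bonds formed (products):
    C–Br: 2 × 270 = 540
    C–C: 2 × 341 = 682
    C–H: 6 × 406 = 2436
    Σ(formed) = 3658 kJ
  ΔH_2 = 3577 − 3658 = −81 kJ
ΔH_1 − ΔH_2 = −214 kJ, so reaction 1 has the more negative ΔH; |ΔH_1 − ΔH_2| = 214 kJ.

Reaction 1, by 214 kJ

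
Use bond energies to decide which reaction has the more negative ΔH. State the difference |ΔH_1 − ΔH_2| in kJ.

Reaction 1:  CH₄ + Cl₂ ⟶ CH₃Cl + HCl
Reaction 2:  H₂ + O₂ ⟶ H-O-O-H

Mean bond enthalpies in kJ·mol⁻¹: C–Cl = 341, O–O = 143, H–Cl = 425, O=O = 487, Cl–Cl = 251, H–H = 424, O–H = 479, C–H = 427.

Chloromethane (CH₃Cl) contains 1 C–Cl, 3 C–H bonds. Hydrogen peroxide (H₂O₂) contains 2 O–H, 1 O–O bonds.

Reaction 1:
  Bonds broken (reactants):
    C–H: 4 × 427 = 1708
    Cl–Cl: 1 × 251 = 251
    Σ(broken) = 1959 kJ
  Bonds formed (products):
    C–Cl: 1 × 341 = 341
    C–H: 3 × 427 = 1281
    H–Cl: 1 × 425 = 425
    Σ(formed) = 2047 kJ
  ΔH_1 = 1959 − 2047 = −88 kJ
Reaction 2:
  Bonds broken (reactants):
    H–H: 1 × 424 = 424
    O=O: 1 × 487 = 487
    Σ(broken) = 911 kJ
  Bonds formed (products):
    O–H: 2 × 479 = 958
    O–O: 1 × 143 = 143
    Σ(formed) = 1101 kJ
  ΔH_2 = 911 − 1101 = −190 kJ
ΔH_1 − ΔH_2 = +102 kJ, so reaction 2 has the more negative ΔH; |ΔH_1 − ΔH_2| = 102 kJ.

Reaction 2, by 102 kJ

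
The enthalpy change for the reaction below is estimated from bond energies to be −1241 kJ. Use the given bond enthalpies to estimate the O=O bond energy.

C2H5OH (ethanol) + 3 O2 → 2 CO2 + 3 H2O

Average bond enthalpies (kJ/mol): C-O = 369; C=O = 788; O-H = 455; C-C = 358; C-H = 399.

D(O=O) ≈ 488 kJ/mol

Let D be the O=O bond energy.
Σ(broken) = 1×358 + 5×399 + 1×369 + 1×455 + 3×D = 3177 + 3D
Σ(formed) = 4×788 + 6×455 = 5882
ΔH = Σ(broken) − Σ(formed) = (3177 + 3D) − (5882) = −2705 + 3D
Setting this equal to −1241 kJ gives 3D = 1464, so D = 488 kJ/mol.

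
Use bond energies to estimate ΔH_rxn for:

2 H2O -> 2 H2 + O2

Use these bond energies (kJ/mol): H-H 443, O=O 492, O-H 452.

Bonds broken (reactants):
  O-H: 4 × 452 = 1808
  Σ(broken) = 1808 kJ
Bonds formed (products):
  H-H: 2 × 443 = 886
  O=O: 1 × 492 = 492
  Σ(formed) = 1378 kJ
ΔH = Σ(broken) − Σ(formed) = 1808 − 1378 = +430 kJ

ΔH ≈ +430 kJ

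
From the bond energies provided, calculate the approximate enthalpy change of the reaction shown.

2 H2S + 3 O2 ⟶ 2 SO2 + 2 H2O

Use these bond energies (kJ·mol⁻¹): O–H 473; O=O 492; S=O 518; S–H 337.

Bonds broken (reactants):
  O=O: 3 × 492 = 1476
  S–H: 4 × 337 = 1348
  Σ(broken) = 2824 kJ
Bonds formed (products):
  O–H: 4 × 473 = 1892
  S=O: 4 × 518 = 2072
  Σ(formed) = 3964 kJ
ΔH = Σ(broken) − Σ(formed) = 2824 − 3964 = −1140 kJ

ΔH ≈ −1140 kJ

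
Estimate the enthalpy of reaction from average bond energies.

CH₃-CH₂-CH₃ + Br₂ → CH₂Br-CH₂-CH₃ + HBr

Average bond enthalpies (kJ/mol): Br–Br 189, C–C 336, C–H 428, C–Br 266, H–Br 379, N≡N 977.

Bonds broken (reactants):
  Br–Br: 1 × 189 = 189
  C–C: 2 × 336 = 672
  C–H: 8 × 428 = 3424
  Σ(broken) = 4285 kJ
Bonds formed (products):
  C–Br: 1 × 266 = 266
  C–C: 2 × 336 = 672
  C–H: 7 × 428 = 2996
  H–Br: 1 × 379 = 379
  Σ(formed) = 4313 kJ
ΔH = Σ(broken) − Σ(formed) = 4285 − 4313 = −28 kJ

ΔH ≈ −28 kJ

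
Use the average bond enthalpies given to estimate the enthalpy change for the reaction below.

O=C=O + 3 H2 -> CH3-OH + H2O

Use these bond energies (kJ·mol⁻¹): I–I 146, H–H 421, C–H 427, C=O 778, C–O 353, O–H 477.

Bonds broken (reactants):
  C=O: 2 × 778 = 1556
  H–H: 3 × 421 = 1263
  Σ(broken) = 2819 kJ
Bonds formed (products):
  C–H: 3 × 427 = 1281
  C–O: 1 × 353 = 353
  O–H: 3 × 477 = 1431
  Σ(formed) = 3065 kJ
ΔH = Σ(broken) − Σ(formed) = 2819 − 3065 = −246 kJ

ΔH ≈ −246 kJ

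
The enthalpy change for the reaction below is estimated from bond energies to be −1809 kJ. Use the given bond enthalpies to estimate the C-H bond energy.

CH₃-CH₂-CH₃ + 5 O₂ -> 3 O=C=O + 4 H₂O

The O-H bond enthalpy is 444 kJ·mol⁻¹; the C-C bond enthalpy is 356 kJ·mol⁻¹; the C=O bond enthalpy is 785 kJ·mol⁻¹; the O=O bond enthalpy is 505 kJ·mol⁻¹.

Let D be the C-H bond energy.
Σ(broken) = 2×356 + 8×D + 5×505 = 3237 + 8D
Σ(formed) = 6×785 + 8×444 = 8262
ΔH = Σ(broken) − Σ(formed) = (3237 + 8D) − (8262) = −5025 + 8D
Setting this equal to −1809 kJ gives 8D = 3216, so D = 402 kJ/mol.

D(C-H) ≈ 402 kJ/mol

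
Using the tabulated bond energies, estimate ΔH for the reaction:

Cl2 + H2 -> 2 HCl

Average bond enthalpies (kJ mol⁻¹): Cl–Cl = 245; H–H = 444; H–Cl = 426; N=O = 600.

Bonds broken (reactants):
  Cl–Cl: 1 × 245 = 245
  H–H: 1 × 444 = 444
  Σ(broken) = 689 kJ
Bonds formed (products):
  H–Cl: 2 × 426 = 852
  Σ(formed) = 852 kJ
ΔH = Σ(broken) − Σ(formed) = 689 − 852 = −163 kJ

ΔH ≈ −163 kJ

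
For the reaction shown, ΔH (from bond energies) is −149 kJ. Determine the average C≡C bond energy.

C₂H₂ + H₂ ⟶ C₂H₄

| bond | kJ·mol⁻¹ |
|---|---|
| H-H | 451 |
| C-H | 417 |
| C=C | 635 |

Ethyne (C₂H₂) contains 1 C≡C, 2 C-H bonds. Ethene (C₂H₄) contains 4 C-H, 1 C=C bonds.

D(C≡C) ≈ 869 kJ/mol

Let D be the C≡C bond energy.
Σ(broken) = 1×D + 2×417 + 1×451 = 1285 + D
Σ(formed) = 4×417 + 1×635 = 2303
ΔH = Σ(broken) − Σ(formed) = (1285 + D) − (2303) = −1018 + D
Setting this equal to −149 kJ gives D = 869 kJ/mol.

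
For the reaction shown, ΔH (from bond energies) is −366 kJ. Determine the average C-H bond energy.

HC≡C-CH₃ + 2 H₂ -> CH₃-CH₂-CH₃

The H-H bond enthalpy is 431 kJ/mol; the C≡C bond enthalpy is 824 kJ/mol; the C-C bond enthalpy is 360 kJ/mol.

D(C-H) ≈ 423 kJ/mol

Let D be the C-H bond energy.
Σ(broken) = 1×824 + 1×360 + 4×D + 2×431 = 2046 + 4D
Σ(formed) = 2×360 + 8×D = 720 + 8D
ΔH = Σ(broken) − Σ(formed) = (2046 + 4D) − (720 + 8D) = +1326 − 4D
Setting this equal to −366 kJ gives 4D = 1692, so D = 423 kJ/mol.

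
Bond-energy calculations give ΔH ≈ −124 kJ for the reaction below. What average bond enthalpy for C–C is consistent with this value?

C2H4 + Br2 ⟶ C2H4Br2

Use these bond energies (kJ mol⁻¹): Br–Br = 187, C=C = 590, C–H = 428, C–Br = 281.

Let D be the C–C bond energy.
Σ(broken) = 1×187 + 4×428 + 1×590 = 2489
Σ(formed) = 2×281 + 1×D + 4×428 = 2274 + D
ΔH = Σ(broken) − Σ(formed) = (2489) − (2274 + D) = +215 − D
Setting this equal to −124 kJ gives D = 339 kJ/mol.

D(C–C) ≈ 339 kJ/mol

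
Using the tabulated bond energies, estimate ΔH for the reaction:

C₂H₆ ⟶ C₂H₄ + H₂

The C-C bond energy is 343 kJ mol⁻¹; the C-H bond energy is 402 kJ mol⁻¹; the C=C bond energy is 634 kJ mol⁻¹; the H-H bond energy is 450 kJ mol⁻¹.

Bonds broken (reactants):
  C-C: 1 × 343 = 343
  C-H: 6 × 402 = 2412
  Σ(broken) = 2755 kJ
Bonds formed (products):
  C-H: 4 × 402 = 1608
  C=C: 1 × 634 = 634
  H-H: 1 × 450 = 450
  Σ(formed) = 2692 kJ
ΔH = Σ(broken) − Σ(formed) = 2755 − 2692 = +63 kJ

ΔH ≈ +63 kJ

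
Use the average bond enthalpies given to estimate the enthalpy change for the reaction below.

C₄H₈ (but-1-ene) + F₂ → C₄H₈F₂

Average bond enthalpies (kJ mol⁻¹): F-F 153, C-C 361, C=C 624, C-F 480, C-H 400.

Bonds broken (reactants):
  C-C: 2 × 361 = 722
  C-H: 8 × 400 = 3200
  C=C: 1 × 624 = 624
  F-F: 1 × 153 = 153
  Σ(broken) = 4699 kJ
Bonds formed (products):
  C-C: 3 × 361 = 1083
  C-F: 2 × 480 = 960
  C-H: 8 × 400 = 3200
  Σ(formed) = 5243 kJ
ΔH = Σ(broken) − Σ(formed) = 4699 − 5243 = −544 kJ

ΔH ≈ −544 kJ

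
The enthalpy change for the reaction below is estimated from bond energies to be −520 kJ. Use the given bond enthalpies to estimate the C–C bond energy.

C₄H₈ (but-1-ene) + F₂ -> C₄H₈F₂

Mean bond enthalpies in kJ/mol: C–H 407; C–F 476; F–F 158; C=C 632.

Let D be the C–C bond energy.
Σ(broken) = 2×D + 8×407 + 1×632 + 1×158 = 4046 + 2D
Σ(formed) = 3×D + 2×476 + 8×407 = 4208 + 3D
ΔH = Σ(broken) − Σ(formed) = (4046 + 2D) − (4208 + 3D) = −162 − D
Setting this equal to −520 kJ gives D = 358 kJ/mol.

D(C–C) ≈ 358 kJ/mol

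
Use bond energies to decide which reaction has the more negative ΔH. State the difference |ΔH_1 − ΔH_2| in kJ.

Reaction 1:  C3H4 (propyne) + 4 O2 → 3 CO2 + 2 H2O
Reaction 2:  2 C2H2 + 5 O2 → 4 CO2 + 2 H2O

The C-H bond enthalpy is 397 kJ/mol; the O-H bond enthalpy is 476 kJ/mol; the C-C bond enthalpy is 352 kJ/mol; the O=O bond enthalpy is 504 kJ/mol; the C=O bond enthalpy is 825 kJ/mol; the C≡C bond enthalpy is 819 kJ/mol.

Reaction 1:
  Bonds broken (reactants):
    C≡C: 1 × 819 = 819
    C-C: 1 × 352 = 352
    C-H: 4 × 397 = 1588
    O=O: 4 × 504 = 2016
    Σ(broken) = 4775 kJ
  Bonds formed (products):
    C=O: 6 × 825 = 4950
    O-H: 4 × 476 = 1904
    Σ(formed) = 6854 kJ
  ΔH_1 = 4775 − 6854 = −2079 kJ
Reaction 2:
  Bonds broken (reactants):
    C≡C: 2 × 819 = 1638
    C-H: 4 × 397 = 1588
    O=O: 5 × 504 = 2520
    Σ(broken) = 5746 kJ
  Bonds formed (products):
    C=O: 8 × 825 = 6600
    O-H: 4 × 476 = 1904
    Σ(formed) = 8504 kJ
  ΔH_2 = 5746 − 8504 = −2758 kJ
ΔH_1 − ΔH_2 = +679 kJ, so reaction 2 has the more negative ΔH; |ΔH_1 − ΔH_2| = 679 kJ.

Reaction 2, by 679 kJ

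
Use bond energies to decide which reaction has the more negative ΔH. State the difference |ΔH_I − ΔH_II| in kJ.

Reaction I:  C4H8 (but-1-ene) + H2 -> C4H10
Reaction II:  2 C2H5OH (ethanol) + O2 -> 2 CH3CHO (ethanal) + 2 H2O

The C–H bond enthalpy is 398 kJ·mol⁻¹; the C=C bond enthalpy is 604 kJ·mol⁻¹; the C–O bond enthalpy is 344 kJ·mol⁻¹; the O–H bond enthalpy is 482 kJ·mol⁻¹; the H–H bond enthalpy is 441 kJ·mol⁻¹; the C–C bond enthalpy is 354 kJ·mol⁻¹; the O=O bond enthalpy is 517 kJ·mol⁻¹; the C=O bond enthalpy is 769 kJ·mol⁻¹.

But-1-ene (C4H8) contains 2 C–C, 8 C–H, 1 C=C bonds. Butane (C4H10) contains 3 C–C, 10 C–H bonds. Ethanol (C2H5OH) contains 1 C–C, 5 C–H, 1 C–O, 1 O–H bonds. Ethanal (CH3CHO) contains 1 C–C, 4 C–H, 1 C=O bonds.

Reaction I:
  Bonds broken (reactants):
    C–C: 2 × 354 = 708
    C–H: 8 × 398 = 3184
    C=C: 1 × 604 = 604
    H–H: 1 × 441 = 441
    Σ(broken) = 4937 kJ
  Bonds formed (products):
    C–C: 3 × 354 = 1062
    C–H: 10 × 398 = 3980
    Σ(formed) = 5042 kJ
  ΔH_I = 4937 − 5042 = −105 kJ
Reaction II:
  Bonds broken (reactants):
    C–C: 2 × 354 = 708
    C–H: 10 × 398 = 3980
    C–O: 2 × 344 = 688
    O–H: 2 × 482 = 964
    O=O: 1 × 517 = 517
    Σ(broken) = 6857 kJ
  Bonds formed (products):
    C–C: 2 × 354 = 708
    C–H: 8 × 398 = 3184
    C=O: 2 × 769 = 1538
    O–H: 4 × 482 = 1928
    Σ(formed) = 7358 kJ
  ΔH_II = 6857 − 7358 = −501 kJ
ΔH_I − ΔH_II = +396 kJ, so reaction II has the more negative ΔH; |ΔH_I − ΔH_II| = 396 kJ.

Reaction II, by 396 kJ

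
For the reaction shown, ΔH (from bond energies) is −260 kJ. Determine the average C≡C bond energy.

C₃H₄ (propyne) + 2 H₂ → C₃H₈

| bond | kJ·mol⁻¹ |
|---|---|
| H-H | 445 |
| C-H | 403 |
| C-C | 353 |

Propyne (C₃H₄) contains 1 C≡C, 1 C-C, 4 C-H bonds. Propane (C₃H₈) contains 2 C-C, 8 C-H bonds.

D(C≡C) ≈ 815 kJ/mol

Let D be the C≡C bond energy.
Σ(broken) = 1×D + 1×353 + 4×403 + 2×445 = 2855 + D
Σ(formed) = 2×353 + 8×403 = 3930
ΔH = Σ(broken) − Σ(formed) = (2855 + D) − (3930) = −1075 + D
Setting this equal to −260 kJ gives D = 815 kJ/mol.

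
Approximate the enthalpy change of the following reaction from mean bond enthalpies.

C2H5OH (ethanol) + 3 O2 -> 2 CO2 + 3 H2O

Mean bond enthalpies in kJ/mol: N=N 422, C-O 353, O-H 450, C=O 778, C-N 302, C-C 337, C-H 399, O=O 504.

Bonds broken (reactants):
  C-C: 1 × 337 = 337
  C-H: 5 × 399 = 1995
  C-O: 1 × 353 = 353
  O-H: 1 × 450 = 450
  O=O: 3 × 504 = 1512
  Σ(broken) = 4647 kJ
Bonds formed (products):
  C=O: 4 × 778 = 3112
  O-H: 6 × 450 = 2700
  Σ(formed) = 5812 kJ
ΔH = Σ(broken) − Σ(formed) = 4647 − 5812 = −1165 kJ

ΔH ≈ −1165 kJ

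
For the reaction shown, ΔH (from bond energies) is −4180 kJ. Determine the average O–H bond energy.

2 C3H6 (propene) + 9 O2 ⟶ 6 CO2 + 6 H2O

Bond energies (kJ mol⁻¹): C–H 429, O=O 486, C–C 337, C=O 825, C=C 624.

Let D be the O–H bond energy.
Σ(broken) = 2×337 + 12×429 + 2×624 + 9×486 = 11444
Σ(formed) = 12×825 + 12×D = 9900 + 12D
ΔH = Σ(broken) − Σ(formed) = (11444) − (9900 + 12D) = +1544 − 12D
Setting this equal to −4180 kJ gives 12D = 5724, so D = 477 kJ/mol.

D(O–H) ≈ 477 kJ/mol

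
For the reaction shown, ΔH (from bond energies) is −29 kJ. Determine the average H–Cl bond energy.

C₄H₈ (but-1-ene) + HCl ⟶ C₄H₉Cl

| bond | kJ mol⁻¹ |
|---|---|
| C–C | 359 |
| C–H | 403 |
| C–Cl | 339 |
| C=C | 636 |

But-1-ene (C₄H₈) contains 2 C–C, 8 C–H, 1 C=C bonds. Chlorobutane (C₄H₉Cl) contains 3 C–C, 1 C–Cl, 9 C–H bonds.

Let D be the H–Cl bond energy.
Σ(broken) = 2×359 + 8×403 + 1×636 + 1×D = 4578 + D
Σ(formed) = 3×359 + 1×339 + 9×403 = 5043
ΔH = Σ(broken) − Σ(formed) = (4578 + D) − (5043) = −465 + D
Setting this equal to −29 kJ gives D = 436 kJ/mol.

D(H–Cl) ≈ 436 kJ/mol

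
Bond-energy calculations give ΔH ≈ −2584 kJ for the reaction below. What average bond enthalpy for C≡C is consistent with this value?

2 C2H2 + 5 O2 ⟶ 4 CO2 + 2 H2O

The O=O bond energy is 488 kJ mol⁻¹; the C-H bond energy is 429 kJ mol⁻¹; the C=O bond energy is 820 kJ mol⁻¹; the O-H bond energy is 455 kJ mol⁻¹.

D(C≡C) ≈ 820 kJ/mol

Let D be the C≡C bond energy.
Σ(broken) = 2×D + 4×429 + 5×488 = 4156 + 2D
Σ(formed) = 8×820 + 4×455 = 8380
ΔH = Σ(broken) − Σ(formed) = (4156 + 2D) − (8380) = −4224 + 2D
Setting this equal to −2584 kJ gives 2D = 1640, so D = 820 kJ/mol.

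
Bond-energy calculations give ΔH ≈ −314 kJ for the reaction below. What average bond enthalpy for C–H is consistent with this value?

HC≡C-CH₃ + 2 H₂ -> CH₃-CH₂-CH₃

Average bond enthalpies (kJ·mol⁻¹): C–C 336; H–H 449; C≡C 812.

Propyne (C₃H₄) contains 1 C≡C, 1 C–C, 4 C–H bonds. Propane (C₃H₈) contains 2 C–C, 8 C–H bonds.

D(C–H) ≈ 422 kJ/mol

Let D be the C–H bond energy.
Σ(broken) = 1×812 + 1×336 + 4×D + 2×449 = 2046 + 4D
Σ(formed) = 2×336 + 8×D = 672 + 8D
ΔH = Σ(broken) − Σ(formed) = (2046 + 4D) − (672 + 8D) = +1374 − 4D
Setting this equal to −314 kJ gives 4D = 1688, so D = 422 kJ/mol.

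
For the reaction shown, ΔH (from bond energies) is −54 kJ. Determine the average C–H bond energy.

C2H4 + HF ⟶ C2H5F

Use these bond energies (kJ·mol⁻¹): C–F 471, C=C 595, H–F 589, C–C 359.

D(C–H) ≈ 408 kJ/mol

Let D be the C–H bond energy.
Σ(broken) = 4×D + 1×595 + 1×589 = 1184 + 4D
Σ(formed) = 1×359 + 1×471 + 5×D = 830 + 5D
ΔH = Σ(broken) − Σ(formed) = (1184 + 4D) − (830 + 5D) = +354 − D
Setting this equal to −54 kJ gives D = 408 kJ/mol.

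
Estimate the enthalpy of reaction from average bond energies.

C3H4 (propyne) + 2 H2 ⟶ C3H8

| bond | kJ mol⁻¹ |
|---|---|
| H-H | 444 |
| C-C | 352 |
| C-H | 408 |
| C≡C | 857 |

Bonds broken (reactants):
  C≡C: 1 × 857 = 857
  C-C: 1 × 352 = 352
  C-H: 4 × 408 = 1632
  H-H: 2 × 444 = 888
  Σ(broken) = 3729 kJ
Bonds formed (products):
  C-C: 2 × 352 = 704
  C-H: 8 × 408 = 3264
  Σ(formed) = 3968 kJ
ΔH = Σ(broken) − Σ(formed) = 3729 − 3968 = −239 kJ

ΔH ≈ −239 kJ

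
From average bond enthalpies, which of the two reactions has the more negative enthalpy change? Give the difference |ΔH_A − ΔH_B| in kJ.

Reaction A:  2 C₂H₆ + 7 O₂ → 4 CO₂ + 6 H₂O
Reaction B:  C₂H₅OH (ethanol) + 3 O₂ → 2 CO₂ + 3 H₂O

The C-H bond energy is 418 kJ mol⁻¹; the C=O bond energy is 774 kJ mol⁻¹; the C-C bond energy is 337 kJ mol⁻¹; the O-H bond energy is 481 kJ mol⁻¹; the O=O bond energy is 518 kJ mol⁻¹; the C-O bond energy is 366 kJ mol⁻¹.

Reaction A, by 1494 kJ

Reaction A:
  Bonds broken (reactants):
    C-C: 2 × 337 = 674
    C-H: 12 × 418 = 5016
    O=O: 7 × 518 = 3626
    Σ(broken) = 9316 kJ
  Bonds formed (products):
    C=O: 8 × 774 = 6192
    O-H: 12 × 481 = 5772
    Σ(formed) = 11964 kJ
  ΔH_A = 9316 − 11964 = −2648 kJ
Reaction B:
  Bonds broken (reactants):
    C-C: 1 × 337 = 337
    C-H: 5 × 418 = 2090
    C-O: 1 × 366 = 366
    O-H: 1 × 481 = 481
    O=O: 3 × 518 = 1554
    Σ(broken) = 4828 kJ
  Bonds formed (products):
    C=O: 4 × 774 = 3096
    O-H: 6 × 481 = 2886
    Σ(formed) = 5982 kJ
  ΔH_B = 4828 − 5982 = −1154 kJ
ΔH_A − ΔH_B = −1494 kJ, so reaction A has the more negative ΔH; |ΔH_A − ΔH_B| = 1494 kJ.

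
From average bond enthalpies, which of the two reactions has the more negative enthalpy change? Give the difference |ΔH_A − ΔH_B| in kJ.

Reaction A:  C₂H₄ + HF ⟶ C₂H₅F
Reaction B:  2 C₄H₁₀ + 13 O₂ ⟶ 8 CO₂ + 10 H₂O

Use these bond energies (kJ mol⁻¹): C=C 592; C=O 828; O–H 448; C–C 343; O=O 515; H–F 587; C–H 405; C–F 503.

Reaction B, by 5283 kJ

Reaction A:
  Bonds broken (reactants):
    C–H: 4 × 405 = 1620
    C=C: 1 × 592 = 592
    H–F: 1 × 587 = 587
    Σ(broken) = 2799 kJ
  Bonds formed (products):
    C–C: 1 × 343 = 343
    C–F: 1 × 503 = 503
    C–H: 5 × 405 = 2025
    Σ(formed) = 2871 kJ
  ΔH_A = 2799 − 2871 = −72 kJ
Reaction B:
  Bonds broken (reactants):
    C–C: 6 × 343 = 2058
    C–H: 20 × 405 = 8100
    O=O: 13 × 515 = 6695
    Σ(broken) = 16853 kJ
  Bonds formed (products):
    C=O: 16 × 828 = 13248
    O–H: 20 × 448 = 8960
    Σ(formed) = 22208 kJ
  ΔH_B = 16853 − 22208 = −5355 kJ
ΔH_A − ΔH_B = +5283 kJ, so reaction B has the more negative ΔH; |ΔH_A − ΔH_B| = 5283 kJ.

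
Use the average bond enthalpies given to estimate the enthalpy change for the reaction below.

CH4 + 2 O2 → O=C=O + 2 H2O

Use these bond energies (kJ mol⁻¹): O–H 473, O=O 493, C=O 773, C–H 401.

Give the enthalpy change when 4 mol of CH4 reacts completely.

ΔH = −3392 kJ

Bonds broken (reactants):
  C–H: 4 × 401 = 1604
  O=O: 2 × 493 = 986
  Σ(broken) = 2590 kJ
Bonds formed (products):
  C=O: 2 × 773 = 1546
  O–H: 4 × 473 = 1892
  Σ(formed) = 3438 kJ
ΔH = Σ(broken) − Σ(formed) = 2590 − 3438 = −848 kJ
For 4× the reaction as written: 4 × (−848) = −3392 kJ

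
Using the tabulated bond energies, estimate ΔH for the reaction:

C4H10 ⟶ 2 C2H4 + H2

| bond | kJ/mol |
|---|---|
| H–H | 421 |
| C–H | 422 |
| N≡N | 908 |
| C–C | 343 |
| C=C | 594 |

Bonds broken (reactants):
  C–C: 3 × 343 = 1029
  C–H: 10 × 422 = 4220
  Σ(broken) = 5249 kJ
Bonds formed (products):
  C–H: 8 × 422 = 3376
  C=C: 2 × 594 = 1188
  H–H: 1 × 421 = 421
  Σ(formed) = 4985 kJ
ΔH = Σ(broken) − Σ(formed) = 5249 − 4985 = +264 kJ

ΔH ≈ +264 kJ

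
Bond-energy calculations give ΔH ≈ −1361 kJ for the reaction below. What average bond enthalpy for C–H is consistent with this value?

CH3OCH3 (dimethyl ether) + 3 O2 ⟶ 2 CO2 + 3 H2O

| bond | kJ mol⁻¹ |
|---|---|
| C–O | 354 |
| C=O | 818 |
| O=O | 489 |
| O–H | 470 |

D(C–H) ≈ 426 kJ/mol

Let D be the C–H bond energy.
Σ(broken) = 6×D + 2×354 + 3×489 = 2175 + 6D
Σ(formed) = 4×818 + 6×470 = 6092
ΔH = Σ(broken) − Σ(formed) = (2175 + 6D) − (6092) = −3917 + 6D
Setting this equal to −1361 kJ gives 6D = 2556, so D = 426 kJ/mol.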